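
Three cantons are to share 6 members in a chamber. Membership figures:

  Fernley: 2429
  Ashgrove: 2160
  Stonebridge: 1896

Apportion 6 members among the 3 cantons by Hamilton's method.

Fernley 2, Ashgrove 2, Stonebridge 2

Total 6485; standard divisor 6485/6 ≈ 1080.833.
Standard quotas: Fernley 2.247, Ashgrove 1.998, Stonebridge 1.754.
Lower quotas: Fernley 2, Ashgrove 1, Stonebridge 1 (sum 4, leaving 2 seats).
Remainders in descending order: Ashgrove 0.998, Stonebridge 0.754, Fernley 0.247.
Largest remainders: Ashgrove, Stonebridge receive the extra seats.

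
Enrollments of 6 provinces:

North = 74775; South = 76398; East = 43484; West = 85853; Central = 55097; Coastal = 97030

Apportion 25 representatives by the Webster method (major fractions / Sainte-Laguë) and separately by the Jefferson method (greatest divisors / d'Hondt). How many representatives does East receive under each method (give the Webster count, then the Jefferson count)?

Webster: North 4, South 4, East 3, West 5, Central 3, Coastal 6.
Jefferson: North 4, South 5, East 2, West 5, Central 3, Coastal 6.
East gets 3 under Webster and 2 under Jefferson.

3 and 2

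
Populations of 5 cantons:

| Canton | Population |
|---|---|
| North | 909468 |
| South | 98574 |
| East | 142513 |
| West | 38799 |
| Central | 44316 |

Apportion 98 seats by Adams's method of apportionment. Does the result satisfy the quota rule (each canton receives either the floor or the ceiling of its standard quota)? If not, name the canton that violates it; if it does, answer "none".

Standard quotas: North 72.246, South 7.830, East 11.321, West 3.082, Central 3.520.
Adams allocation: North 71, South 8, East 12, West 3, Central 4.
North has quota 72.246 (lower 72, upper 73) but receives 71 — outside the quota interval.

North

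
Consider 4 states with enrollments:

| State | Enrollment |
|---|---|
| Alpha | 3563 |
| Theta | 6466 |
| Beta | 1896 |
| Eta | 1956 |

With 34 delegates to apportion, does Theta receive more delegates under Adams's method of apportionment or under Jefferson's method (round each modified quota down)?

Jefferson

Adams: Alpha 9, Theta 15, Beta 5, Eta 5.
Jefferson: Alpha 9, Theta 16, Beta 4, Eta 5.
Theta gets 15 under Adams and 16 under Jefferson.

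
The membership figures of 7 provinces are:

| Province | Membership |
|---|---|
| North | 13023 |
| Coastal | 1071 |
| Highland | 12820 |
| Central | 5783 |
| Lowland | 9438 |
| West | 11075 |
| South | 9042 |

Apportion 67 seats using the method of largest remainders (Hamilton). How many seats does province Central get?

6

Total 62252; standard divisor 62252/67 ≈ 929.134.
Standard quotas: North 14.0163, Coastal 1.1527, Highland 13.7978, Central 6.2241, Lowland 10.1578, West 11.9197, South 9.7316.
Lower quotas: North 14, Coastal 1, Highland 13, Central 6, Lowland 10, West 11, South 9 (sum 64, leaving 3 seats).
Remainders in descending order: West 0.9197, Highland 0.7978, South 0.7316, Central 0.2241, Lowland 0.1578, Coastal 0.1527, North 0.0163.
Largest remainders: West, Highland, South receive the extra seats.
Central receives 6.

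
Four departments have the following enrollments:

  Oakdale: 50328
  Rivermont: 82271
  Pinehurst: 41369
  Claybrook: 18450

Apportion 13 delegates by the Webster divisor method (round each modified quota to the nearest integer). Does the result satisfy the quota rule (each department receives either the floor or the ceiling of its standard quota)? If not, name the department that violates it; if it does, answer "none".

none

Standard quotas: Oakdale 3.400, Rivermont 5.558, Pinehurst 2.795, Claybrook 1.247.
Webster allocation: Oakdale 3, Rivermont 6, Pinehurst 3, Claybrook 1.
Every allocation lies between the lower and upper quota.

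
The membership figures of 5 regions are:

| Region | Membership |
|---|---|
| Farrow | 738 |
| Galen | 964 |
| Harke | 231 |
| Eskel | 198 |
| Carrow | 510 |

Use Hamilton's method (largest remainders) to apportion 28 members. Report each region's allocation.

Total 2641; standard divisor 2641/28 ≈ 94.321.
Standard quotas: Farrow 7.824, Galen 10.220, Harke 2.449, Eskel 2.099, Carrow 5.407.
Lower quotas: Farrow 7, Galen 10, Harke 2, Eskel 2, Carrow 5 (sum 26, leaving 2 seats).
Remainders in descending order: Farrow 0.824, Harke 0.449, Carrow 0.407, Galen 0.220, Eskel 0.099.
The surplus seats go to Farrow, Harke.

Farrow: 8; Galen: 10; Harke: 3; Eskel: 2; Carrow: 5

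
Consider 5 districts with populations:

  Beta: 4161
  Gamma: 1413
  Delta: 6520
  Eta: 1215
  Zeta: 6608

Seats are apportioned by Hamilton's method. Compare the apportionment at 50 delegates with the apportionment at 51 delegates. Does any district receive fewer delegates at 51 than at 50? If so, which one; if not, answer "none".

At 50 seats: Beta 10, Gamma 4, Delta 16, Eta 3, Zeta 17.
At 51 seats: Beta 11, Gamma 3, Delta 17, Eta 3, Zeta 17.
Gamma drops from 4 to 3.

Gamma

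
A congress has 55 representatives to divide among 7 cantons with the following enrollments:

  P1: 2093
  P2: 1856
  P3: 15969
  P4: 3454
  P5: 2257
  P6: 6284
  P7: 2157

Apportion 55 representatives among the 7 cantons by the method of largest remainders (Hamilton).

The standard divisor is 34070/55 ≈ 619.455.
Standard quotas: P1 3.3788, P2 2.9962, P3 25.7791, P4 5.5759, P5 3.6435, P6 10.1444, P7 3.4821.
Lower quotas: P1 3, P2 2, P3 25, P4 5, P5 3, P6 10, P7 3 (sum 51, leaving 4 seats).
Remainders in descending order: P2 0.9962, P3 0.7791, P5 0.6435, P4 0.5759, P7 0.4821, P1 0.3788, P6 0.1444.
The surplus seats go to P2, P3, P5, P4.

P1 3, P2 3, P3 26, P4 6, P5 4, P6 10, P7 3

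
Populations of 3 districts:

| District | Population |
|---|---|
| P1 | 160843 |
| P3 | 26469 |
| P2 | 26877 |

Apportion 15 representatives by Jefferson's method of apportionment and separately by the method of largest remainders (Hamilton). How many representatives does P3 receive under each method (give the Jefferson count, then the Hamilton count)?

1 and 2

Jefferson: P1 12, P3 1, P2 2.
Hamilton: P1 11, P3 2, P2 2.
P3 gets 1 under Jefferson and 2 under Hamilton.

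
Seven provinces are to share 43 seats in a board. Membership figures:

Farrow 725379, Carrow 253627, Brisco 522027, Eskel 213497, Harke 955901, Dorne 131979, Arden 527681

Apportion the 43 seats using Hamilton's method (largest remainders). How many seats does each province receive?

Farrow 9, Carrow 3, Brisco 7, Eskel 3, Harke 12, Dorne 2, Arden 7

Standard divisor: 3330091 ÷ 43 ≈ 77443.977.
Standard quotas: Farrow 9.3665, Carrow 3.2750, Brisco 6.7407, Eskel 2.7568, Harke 12.3431, Dorne 1.7042, Arden 6.8137.
Lower quotas: Farrow 9, Carrow 3, Brisco 6, Eskel 2, Harke 12, Dorne 1, Arden 6 (sum 39, leaving 4 seats).
Remainders in descending order: Arden 0.8137, Eskel 0.7568, Brisco 0.7407, Dorne 0.7042, Farrow 0.3665, Harke 0.3431, Carrow 0.2750.
The surplus seats go to Arden, Eskel, Brisco, Dorne.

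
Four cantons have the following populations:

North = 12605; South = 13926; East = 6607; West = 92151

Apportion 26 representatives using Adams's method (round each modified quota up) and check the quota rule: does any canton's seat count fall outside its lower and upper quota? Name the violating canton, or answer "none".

Standard quotas: North 2.616, South 2.890, East 1.371, West 19.123.
Adams allocation: North 3, South 3, East 2, West 18.
West has quota 19.123 (lower 19, upper 20) but receives 18 — outside the quota interval.

West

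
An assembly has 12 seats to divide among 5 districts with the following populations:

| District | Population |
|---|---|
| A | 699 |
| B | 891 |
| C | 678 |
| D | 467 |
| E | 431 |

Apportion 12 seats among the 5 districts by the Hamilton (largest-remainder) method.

Standard divisor: 3166 ÷ 12 ≈ 263.833.
Standard quotas: A 2.649, B 3.377, C 2.570, D 1.770, E 1.634.
Lower quotas: A 2, B 3, C 2, D 1, E 1 (sum 9, leaving 3 seats).
Remainders in descending order: D 0.770, A 0.649, E 0.634, C 0.570, B 0.377.
Largest remainders: D, A, E receive the extra seats.

A 3; B 3; C 2; D 2; E 2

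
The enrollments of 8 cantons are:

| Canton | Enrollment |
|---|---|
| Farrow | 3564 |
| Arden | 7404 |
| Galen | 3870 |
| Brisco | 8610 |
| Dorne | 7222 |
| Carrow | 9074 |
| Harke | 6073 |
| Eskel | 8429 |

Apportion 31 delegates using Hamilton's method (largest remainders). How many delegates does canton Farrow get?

Total 54246; standard divisor 54246/31 ≈ 1749.871.
Standard quotas: Farrow 2.0367, Arden 4.2312, Galen 2.2116, Brisco 4.9204, Dorne 4.1272, Carrow 5.1855, Harke 3.4705, Eskel 4.8169.
Lower quotas: Farrow 2, Arden 4, Galen 2, Brisco 4, Dorne 4, Carrow 5, Harke 3, Eskel 4 (sum 28, leaving 3 seats).
Remainders in descending order: Brisco 0.9204, Eskel 0.8169, Harke 0.4705, Arden 0.2312, Galen 0.2116, Carrow 0.1855, Dorne 0.1272, Farrow 0.0367.
The surplus seats go to Brisco, Eskel, Harke.
Farrow receives 2.

2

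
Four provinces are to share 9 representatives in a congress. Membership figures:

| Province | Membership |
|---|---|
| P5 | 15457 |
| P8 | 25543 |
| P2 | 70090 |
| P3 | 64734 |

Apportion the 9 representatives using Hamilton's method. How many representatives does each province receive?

P5: 1, P8: 1, P2: 4, P3: 3

Standard divisor: 175824 ÷ 9 = 19536.
Standard quotas: P5 0.7912, P8 1.3075, P2 3.5877, P3 3.3136.
Lower quotas: P5 0, P8 1, P2 3, P3 3 (sum 7, leaving 2 seats).
Remainders in descending order: P5 0.7912, P2 0.5877, P3 0.3136, P8 0.3075.
The surplus seats go to P5, P2.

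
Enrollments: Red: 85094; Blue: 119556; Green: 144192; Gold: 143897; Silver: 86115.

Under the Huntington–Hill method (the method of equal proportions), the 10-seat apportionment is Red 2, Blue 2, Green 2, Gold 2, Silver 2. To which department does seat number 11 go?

Priority for the next seat is population ÷ (√(s·(s+1))).
Priorities: Red 34739.480, Blue 48808.533, Green 58866.137, Gold 58745.704, Silver 35156.302.
Highest priority: Green.

Green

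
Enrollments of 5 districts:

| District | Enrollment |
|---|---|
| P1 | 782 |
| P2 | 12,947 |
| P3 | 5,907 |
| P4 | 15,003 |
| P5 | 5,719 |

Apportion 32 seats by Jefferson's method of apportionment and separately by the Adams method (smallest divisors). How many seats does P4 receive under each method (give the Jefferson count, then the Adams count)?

12 and 11

Jefferson: P1 0, P2 11, P3 5, P4 12, P5 4.
Adams: P1 1, P2 10, P3 5, P4 11, P5 5.
P4 gets 12 under Jefferson and 11 under Adams.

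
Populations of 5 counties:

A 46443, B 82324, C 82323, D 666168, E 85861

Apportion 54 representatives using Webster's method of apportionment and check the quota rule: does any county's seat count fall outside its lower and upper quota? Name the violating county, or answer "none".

D

Standard quotas: A 2.604, B 4.616, C 4.616, D 37.351, E 4.814.
Webster allocation: A 3, B 5, C 5, D 36, E 5.
D has quota 37.351 (lower 37, upper 38) but receives 36 — outside the quota interval.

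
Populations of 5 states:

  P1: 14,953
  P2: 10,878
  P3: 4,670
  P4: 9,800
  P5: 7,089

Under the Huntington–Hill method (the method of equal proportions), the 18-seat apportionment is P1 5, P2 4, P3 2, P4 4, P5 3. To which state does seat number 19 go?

Priority for the next seat is population ÷ (√(s·(s+1))).
Priorities: P1 2730.032, P2 2432.395, P3 1906.520, P4 2191.347, P5 2046.418.
Highest priority: P1.

P1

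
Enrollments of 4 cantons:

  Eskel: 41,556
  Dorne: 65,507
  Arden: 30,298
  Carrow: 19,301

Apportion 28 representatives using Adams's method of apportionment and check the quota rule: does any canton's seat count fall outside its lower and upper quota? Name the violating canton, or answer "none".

none

Standard quotas: Eskel 7.427, Dorne 11.708, Arden 5.415, Carrow 3.450.
Adams allocation: Eskel 7, Dorne 11, Arden 6, Carrow 4.
Every allocation lies between the lower and upper quota.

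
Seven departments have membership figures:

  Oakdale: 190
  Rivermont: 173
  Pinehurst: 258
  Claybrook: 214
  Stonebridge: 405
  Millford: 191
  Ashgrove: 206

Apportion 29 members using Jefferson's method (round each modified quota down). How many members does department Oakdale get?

3

Standard divisor 1637/29 ≈ 56.448; standard quotas: Oakdale 3.366, Rivermont 3.065, Pinehurst 4.571, Claybrook 3.791, Stonebridge 7.175, Millford 3.384, Ashgrove 3.649.
Rounding down gives 3, 3, 4, 3, 7, 3, 3 = 26 seats, so the divisor must be adjusted.
With modified divisor 51: modified quotas Oakdale 3.725, Rivermont 3.392, Pinehurst 5.059, Claybrook 4.196, Stonebridge 7.941, Millford 3.745, Ashgrove 4.039.
Rounding down: Oakdale 3, Rivermont 3, Pinehurst 5, Claybrook 4, Stonebridge 7, Millford 3, Ashgrove 4 (total 29).
Oakdale receives 3.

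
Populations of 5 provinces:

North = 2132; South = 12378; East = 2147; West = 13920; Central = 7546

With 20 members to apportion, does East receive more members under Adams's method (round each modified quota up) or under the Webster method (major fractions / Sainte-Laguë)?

Adams: North 1, South 6, East 2, West 7, Central 4.
Webster: North 1, South 7, East 1, West 7, Central 4.
East gets 2 under Adams and 1 under Webster.

Adams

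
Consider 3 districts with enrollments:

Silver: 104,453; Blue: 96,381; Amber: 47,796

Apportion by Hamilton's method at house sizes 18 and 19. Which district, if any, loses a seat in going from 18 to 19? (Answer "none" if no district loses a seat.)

At 18 seats: Silver 8, Blue 7, Amber 3.
At 19 seats: Silver 8, Blue 7, Amber 4.
No district's allocation decreased.

none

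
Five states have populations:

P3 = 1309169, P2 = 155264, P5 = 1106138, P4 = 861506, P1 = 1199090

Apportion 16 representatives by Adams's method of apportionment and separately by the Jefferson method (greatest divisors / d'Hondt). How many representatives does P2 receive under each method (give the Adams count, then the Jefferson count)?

1 and 0

Adams: P3 4, P2 1, P5 4, P4 3, P1 4.
Jefferson: P3 5, P2 0, P5 4, P4 3, P1 4.
P2 gets 1 under Adams and 0 under Jefferson.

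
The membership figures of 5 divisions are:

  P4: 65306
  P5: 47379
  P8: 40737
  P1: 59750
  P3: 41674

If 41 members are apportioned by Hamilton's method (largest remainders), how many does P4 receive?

10

Standard divisor: 254846 ÷ 41 ≈ 6215.756.
Standard quotas: P4 10.5065, P5 7.6224, P8 6.5538, P1 9.6127, P3 6.7046.
Lower quotas: P4 10, P5 7, P8 6, P1 9, P3 6 (sum 38, leaving 3 seats).
Remainders in descending order: P3 0.7046, P5 0.6224, P1 0.6127, P8 0.5538, P4 0.5065.
The surplus seats go to P3, P5, P1.
P4 receives 10.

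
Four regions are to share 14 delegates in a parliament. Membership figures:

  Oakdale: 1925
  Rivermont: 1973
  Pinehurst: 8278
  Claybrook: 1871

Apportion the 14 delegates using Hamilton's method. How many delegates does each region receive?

Oakdale=2; Rivermont=2; Pinehurst=8; Claybrook=2

Total 14047; standard divisor 14047/14 ≈ 1003.357.
Standard quotas: Oakdale 1.9186, Rivermont 1.9664, Pinehurst 8.2503, Claybrook 1.8647.
Lower quotas: Oakdale 1, Rivermont 1, Pinehurst 8, Claybrook 1 (sum 11, leaving 3 seats).
Remainders in descending order: Rivermont 0.9664, Oakdale 0.9186, Claybrook 0.8647, Pinehurst 0.2503.
The surplus seats go to Rivermont, Oakdale, Claybrook.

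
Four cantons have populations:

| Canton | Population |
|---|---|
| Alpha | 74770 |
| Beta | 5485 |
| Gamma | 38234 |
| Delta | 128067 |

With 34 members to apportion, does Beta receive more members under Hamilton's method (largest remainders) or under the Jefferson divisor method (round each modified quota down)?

Hamilton

Hamilton: Alpha 10, Beta 1, Gamma 5, Delta 18.
Jefferson: Alpha 11, Beta 0, Gamma 5, Delta 18.
Beta gets 1 under Hamilton and 0 under Jefferson.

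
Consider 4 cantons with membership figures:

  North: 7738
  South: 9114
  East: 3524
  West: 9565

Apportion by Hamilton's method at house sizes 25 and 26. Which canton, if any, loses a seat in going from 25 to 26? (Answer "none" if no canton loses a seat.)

none

At 25 seats: North 6, South 8, East 3, West 8.
At 26 seats: North 7, South 8, East 3, West 8.
No canton's allocation decreased.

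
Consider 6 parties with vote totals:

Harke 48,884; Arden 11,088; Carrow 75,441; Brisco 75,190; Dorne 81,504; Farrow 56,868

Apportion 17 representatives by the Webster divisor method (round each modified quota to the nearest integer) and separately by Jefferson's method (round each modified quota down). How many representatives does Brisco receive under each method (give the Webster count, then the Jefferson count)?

Webster: Harke 2, Arden 1, Carrow 4, Brisco 3, Dorne 4, Farrow 3.
Jefferson: Harke 2, Arden 0, Carrow 4, Brisco 4, Dorne 4, Farrow 3.
Brisco gets 3 under Webster and 4 under Jefferson.

3 and 4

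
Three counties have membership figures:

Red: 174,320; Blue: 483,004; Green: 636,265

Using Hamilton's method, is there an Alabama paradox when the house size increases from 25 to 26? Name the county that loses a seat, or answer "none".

At 25 seats: Red 4, Blue 9, Green 12.
At 26 seats: Red 3, Blue 10, Green 13.
Red drops from 4 to 3.

Red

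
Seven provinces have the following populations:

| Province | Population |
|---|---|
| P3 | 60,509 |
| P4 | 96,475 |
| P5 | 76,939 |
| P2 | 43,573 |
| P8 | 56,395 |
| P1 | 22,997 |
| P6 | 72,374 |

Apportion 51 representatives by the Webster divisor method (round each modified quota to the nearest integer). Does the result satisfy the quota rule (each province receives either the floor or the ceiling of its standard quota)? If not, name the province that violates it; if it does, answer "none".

Standard quotas: P3 7.189, P4 11.462, P5 9.141, P2 5.177, P8 6.700, P1 2.732, P6 8.599.
Webster allocation: P3 7, P4 11, P5 9, P2 5, P8 7, P1 3, P6 9.
Every allocation lies between the lower and upper quota.

none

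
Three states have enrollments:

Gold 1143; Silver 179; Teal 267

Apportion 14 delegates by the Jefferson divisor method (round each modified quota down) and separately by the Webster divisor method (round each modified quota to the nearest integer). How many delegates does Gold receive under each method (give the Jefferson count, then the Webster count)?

Jefferson: Gold 11, Silver 1, Teal 2.
Webster: Gold 10, Silver 2, Teal 2.
Gold gets 11 under Jefferson and 10 under Webster.

11 and 10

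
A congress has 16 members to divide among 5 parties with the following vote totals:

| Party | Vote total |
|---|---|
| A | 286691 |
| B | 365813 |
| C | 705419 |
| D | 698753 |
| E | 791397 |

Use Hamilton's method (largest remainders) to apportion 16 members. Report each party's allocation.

A 2, B 2, C 4, D 4, E 4

Standard divisor: 2848073 ÷ 16 ≈ 178004.562.
Standard quotas: A 1.6106, B 2.0551, C 3.9629, D 3.9255, E 4.4459.
Lower quotas: A 1, B 2, C 3, D 3, E 4 (sum 13, leaving 3 seats).
Remainders in descending order: C 0.9629, D 0.9255, A 0.6106, E 0.4459, B 0.0551.
Largest remainders: C, D, A receive the extra seats.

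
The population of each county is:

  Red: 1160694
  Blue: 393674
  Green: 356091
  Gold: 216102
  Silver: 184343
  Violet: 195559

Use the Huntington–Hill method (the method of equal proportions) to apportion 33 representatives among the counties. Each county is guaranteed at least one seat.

Red: 15; Blue: 5; Green: 5; Gold: 3; Silver: 2; Violet: 3

With divisor 77441: modified quotas Red 14.988, Blue 5.084, Green 4.598, Gold 2.791, Silver 2.380, Violet 2.525.
Geometric-mean thresholds: Red √(14·15)=14.491, Blue √(5·6)=5.477, Green √(4·5)=4.472, Gold √(2·3)=2.449, Silver √(2·3)=2.449, Violet √(2·3)=2.449.
Each quota rounded against its threshold gives Red 15, Blue 5, Green 5, Gold 3, Silver 2, Violet 3 (total 33).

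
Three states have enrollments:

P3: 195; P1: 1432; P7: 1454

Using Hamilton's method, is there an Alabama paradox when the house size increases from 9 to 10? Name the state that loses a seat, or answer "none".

P3

At 9 seats: P3 1, P1 4, P7 4.
At 10 seats: P3 0, P1 5, P7 5.
P3 drops from 1 to 0.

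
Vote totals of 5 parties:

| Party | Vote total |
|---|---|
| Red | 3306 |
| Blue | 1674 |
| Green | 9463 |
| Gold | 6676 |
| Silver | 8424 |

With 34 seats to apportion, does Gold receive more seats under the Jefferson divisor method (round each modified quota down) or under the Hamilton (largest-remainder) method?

Jefferson

Jefferson: Red 3, Blue 2, Green 11, Gold 8, Silver 10.
Hamilton: Red 4, Blue 2, Green 11, Gold 7, Silver 10.
Gold gets 8 under Jefferson and 7 under Hamilton.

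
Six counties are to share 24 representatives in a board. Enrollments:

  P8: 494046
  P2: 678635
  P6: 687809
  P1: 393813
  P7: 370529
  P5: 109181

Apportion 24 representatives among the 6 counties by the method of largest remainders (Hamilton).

Standard divisor: 2734013 ÷ 24 ≈ 113917.208.
Standard quotas: P8 4.3369, P2 5.9573, P6 6.0378, P1 3.4570, P7 3.2526, P5 0.9584.
Lower quotas: P8 4, P2 5, P6 6, P1 3, P7 3, P5 0 (sum 21, leaving 3 seats).
Remainders in descending order: P5 0.9584, P2 0.9573, P1 0.4570, P8 0.3369, P7 0.2526, P6 0.0378.
Largest remainders: P5, P2, P1 receive the extra seats.

P8 4; P2 6; P6 6; P1 4; P7 3; P5 1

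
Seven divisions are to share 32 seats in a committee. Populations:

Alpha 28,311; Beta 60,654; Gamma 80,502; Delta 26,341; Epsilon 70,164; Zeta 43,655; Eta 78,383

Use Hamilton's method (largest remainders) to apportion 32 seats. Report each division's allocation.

Alpha 2, Beta 5, Gamma 7, Delta 2, Epsilon 6, Zeta 4, Eta 6

The standard divisor is 388010/32 ≈ 12125.312.
Standard quotas: Alpha 2.3349, Beta 5.0023, Gamma 6.6392, Delta 2.1724, Epsilon 5.7866, Zeta 3.6003, Eta 6.4644.
Lower quotas: Alpha 2, Beta 5, Gamma 6, Delta 2, Epsilon 5, Zeta 3, Eta 6 (sum 29, leaving 3 seats).
Remainders in descending order: Epsilon 0.7866, Gamma 0.6392, Zeta 0.6003, Eta 0.4644, Alpha 0.3349, Delta 0.1724, Beta 0.0023.
The surplus seats go to Epsilon, Gamma, Zeta.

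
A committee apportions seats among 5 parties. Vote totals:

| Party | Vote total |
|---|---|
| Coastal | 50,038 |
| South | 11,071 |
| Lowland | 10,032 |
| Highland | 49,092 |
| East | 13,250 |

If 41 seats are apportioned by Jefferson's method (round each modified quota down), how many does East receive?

Standard divisor 133483/41 ≈ 3255.683; standard quotas: Coastal 15.369, South 3.401, Lowland 3.081, Highland 15.079, East 4.070.
Rounding down gives 15, 3, 3, 15, 4 = 40 seats, so the divisor must be adjusted.
With modified divisor 3100: modified quotas Coastal 16.141, South 3.571, Lowland 3.236, Highland 15.836, East 4.274.
Rounding down: Coastal 16, South 3, Lowland 3, Highland 15, East 4 (total 41).
East receives 4.

4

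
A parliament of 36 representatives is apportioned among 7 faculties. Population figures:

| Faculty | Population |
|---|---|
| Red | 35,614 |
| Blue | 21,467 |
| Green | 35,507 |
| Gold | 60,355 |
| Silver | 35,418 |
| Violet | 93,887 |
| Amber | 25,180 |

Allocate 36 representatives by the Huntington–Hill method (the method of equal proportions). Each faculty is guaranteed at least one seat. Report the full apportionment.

With divisor 8468: modified quotas Red 4.206, Blue 2.535, Green 4.193, Gold 7.127, Silver 4.183, Violet 11.087, Amber 2.974.
Geometric-mean thresholds: Red √(4·5)=4.472, Blue √(2·3)=2.449, Green √(4·5)=4.472, Gold √(7·8)=7.483, Silver √(4·5)=4.472, Violet √(11·12)=11.489, Amber √(2·3)=2.449.
Each quota rounded against its threshold gives Red 4, Blue 3, Green 4, Gold 7, Silver 4, Violet 11, Amber 3 (total 36).

Red: 4, Blue: 3, Green: 4, Gold: 7, Silver: 4, Violet: 11, Amber: 3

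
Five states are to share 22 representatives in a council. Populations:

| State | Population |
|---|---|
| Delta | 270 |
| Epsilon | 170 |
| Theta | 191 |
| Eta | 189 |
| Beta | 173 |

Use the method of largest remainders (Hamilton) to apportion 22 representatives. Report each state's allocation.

Total 993; standard divisor 993/22 ≈ 45.136.
Standard quotas: Delta 5.982, Epsilon 3.766, Theta 4.232, Eta 4.187, Beta 3.833.
Lower quotas: Delta 5, Epsilon 3, Theta 4, Eta 4, Beta 3 (sum 19, leaving 3 seats).
Remainders in descending order: Delta 0.982, Beta 0.833, Epsilon 0.766, Theta 0.232, Eta 0.187.
Largest remainders: Delta, Beta, Epsilon receive the extra seats.

Delta: 6, Epsilon: 4, Theta: 4, Eta: 4, Beta: 4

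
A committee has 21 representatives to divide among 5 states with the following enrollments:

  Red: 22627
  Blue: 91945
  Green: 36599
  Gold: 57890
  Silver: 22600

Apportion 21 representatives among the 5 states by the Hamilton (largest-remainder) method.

Red 2, Blue 9, Green 3, Gold 5, Silver 2

Standard divisor: 231661 ÷ 21 ≈ 11031.476.
Standard quotas: Red 2.0511, Blue 8.3348, Green 3.3177, Gold 5.2477, Silver 2.0487.
Lower quotas: Red 2, Blue 8, Green 3, Gold 5, Silver 2 (sum 20, leaving 1 seat).
Remainders in descending order: Blue 0.3348, Green 0.3177, Gold 0.2477, Red 0.0511, Silver 0.0487.
The surplus seat goes to Blue.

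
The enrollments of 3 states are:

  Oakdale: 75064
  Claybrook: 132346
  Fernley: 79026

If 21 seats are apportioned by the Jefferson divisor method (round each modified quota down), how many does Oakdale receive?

Standard divisor 286436/21 ≈ 13639.81; standard quotas: Oakdale 5.503, Claybrook 9.703, Fernley 5.794.
Rounding down gives 5, 9, 5 = 19 seats, so the divisor must be adjusted.
With modified divisor 12800: modified quotas Oakdale 5.864, Claybrook 10.340, Fernley 6.174.
Rounding down: Oakdale 5, Claybrook 10, Fernley 6 (total 21).
Oakdale receives 5.

5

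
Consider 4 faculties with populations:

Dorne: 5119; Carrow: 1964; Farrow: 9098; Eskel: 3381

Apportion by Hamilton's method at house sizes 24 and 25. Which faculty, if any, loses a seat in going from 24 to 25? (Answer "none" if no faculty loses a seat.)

At 24 seats: Dorne 6, Carrow 3, Farrow 11, Eskel 4.
At 25 seats: Dorne 7, Carrow 2, Farrow 12, Eskel 4.
Carrow drops from 3 to 2.

Carrow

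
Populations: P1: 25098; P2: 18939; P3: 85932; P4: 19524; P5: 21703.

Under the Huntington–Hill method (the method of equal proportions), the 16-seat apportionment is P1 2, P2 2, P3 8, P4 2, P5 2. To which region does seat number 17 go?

Priority for the next seat is population ÷ (√(s·(s+1))).
Priorities: P1 10246.216, P2 7731.814, P3 10127.183, P4 7970.640, P5 8860.213.
Highest priority: P1.

P1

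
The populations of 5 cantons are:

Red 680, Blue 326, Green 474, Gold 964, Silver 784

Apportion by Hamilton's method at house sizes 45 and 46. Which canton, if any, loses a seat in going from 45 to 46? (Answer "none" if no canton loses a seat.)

Blue

At 45 seats: Red 9, Blue 5, Green 7, Gold 13, Silver 11.
At 46 seats: Red 10, Blue 4, Green 7, Gold 14, Silver 11.
Blue drops from 5 to 4.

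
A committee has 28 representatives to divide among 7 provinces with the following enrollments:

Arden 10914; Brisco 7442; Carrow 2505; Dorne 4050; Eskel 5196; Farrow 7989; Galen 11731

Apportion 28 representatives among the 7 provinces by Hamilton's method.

Total 49827; standard divisor 49827/28 ≈ 1779.536.
Standard quotas: Arden 6.1331, Brisco 4.1820, Carrow 1.4077, Dorne 2.2759, Eskel 2.9199, Farrow 4.4894, Galen 6.5922.
Lower quotas: Arden 6, Brisco 4, Carrow 1, Dorne 2, Eskel 2, Farrow 4, Galen 6 (sum 25, leaving 3 seats).
Remainders in descending order: Eskel 0.9199, Galen 0.5922, Farrow 0.4894, Carrow 0.4077, Dorne 0.2759, Brisco 0.1820, Arden 0.1331.
The surplus seats go to Eskel, Galen, Farrow.

Arden: 6, Brisco: 4, Carrow: 1, Dorne: 2, Eskel: 3, Farrow: 5, Galen: 7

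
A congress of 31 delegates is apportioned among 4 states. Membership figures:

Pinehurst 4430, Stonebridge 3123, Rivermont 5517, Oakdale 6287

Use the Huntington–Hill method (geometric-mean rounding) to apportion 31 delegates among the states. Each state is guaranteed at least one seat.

With divisor 625: modified quotas Pinehurst 7.088, Stonebridge 4.997, Rivermont 8.827, Oakdale 10.059.
Geometric-mean thresholds: Pinehurst √(7·8)=7.483, Stonebridge √(4·5)=4.472, Rivermont √(8·9)=8.485, Oakdale √(10·11)=10.488.
Each quota rounded against its threshold gives Pinehurst 7, Stonebridge 5, Rivermont 9, Oakdale 10 (total 31).

Pinehurst 7, Stonebridge 5, Rivermont 9, Oakdale 10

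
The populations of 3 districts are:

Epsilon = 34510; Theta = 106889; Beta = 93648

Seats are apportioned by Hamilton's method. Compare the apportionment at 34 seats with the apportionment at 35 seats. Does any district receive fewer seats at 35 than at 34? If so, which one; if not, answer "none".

none

At 34 seats: Epsilon 5, Theta 15, Beta 14.
At 35 seats: Epsilon 5, Theta 16, Beta 14.
No district's allocation decreased.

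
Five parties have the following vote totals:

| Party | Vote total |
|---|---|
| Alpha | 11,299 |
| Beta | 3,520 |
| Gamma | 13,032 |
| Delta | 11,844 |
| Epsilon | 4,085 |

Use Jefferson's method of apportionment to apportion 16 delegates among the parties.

Alpha 4, Beta 1, Gamma 5, Delta 5, Epsilon 1

Standard divisor 43780/16 ≈ 2736.25; standard quotas: Alpha 4.129, Beta 1.286, Gamma 4.763, Delta 4.329, Epsilon 1.493.
Rounding down gives 4, 1, 4, 4, 1 = 14 seats, so the divisor must be adjusted.
With modified divisor 2300: modified quotas Alpha 4.913, Beta 1.530, Gamma 5.666, Delta 5.150, Epsilon 1.776.
Rounding down: Alpha 4, Beta 1, Gamma 5, Delta 5, Epsilon 1 (total 16).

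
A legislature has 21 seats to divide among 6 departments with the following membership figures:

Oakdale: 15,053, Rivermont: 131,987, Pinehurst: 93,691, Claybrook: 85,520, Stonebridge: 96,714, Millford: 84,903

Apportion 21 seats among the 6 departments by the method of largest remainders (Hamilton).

The standard divisor is 507868/21 ≈ 24184.19.
Standard quotas: Oakdale 0.6224, Rivermont 5.4576, Pinehurst 3.8741, Claybrook 3.5362, Stonebridge 3.9991, Millford 3.5107.
Lower quotas: Oakdale 0, Rivermont 5, Pinehurst 3, Claybrook 3, Stonebridge 3, Millford 3 (sum 17, leaving 4 seats).
Remainders in descending order: Stonebridge 0.9991, Pinehurst 0.8741, Oakdale 0.6224, Claybrook 0.5362, Millford 0.5107, Rivermont 0.4576.
The surplus seats go to Stonebridge, Pinehurst, Oakdale, Claybrook.

Oakdale 1; Rivermont 5; Pinehurst 4; Claybrook 4; Stonebridge 4; Millford 3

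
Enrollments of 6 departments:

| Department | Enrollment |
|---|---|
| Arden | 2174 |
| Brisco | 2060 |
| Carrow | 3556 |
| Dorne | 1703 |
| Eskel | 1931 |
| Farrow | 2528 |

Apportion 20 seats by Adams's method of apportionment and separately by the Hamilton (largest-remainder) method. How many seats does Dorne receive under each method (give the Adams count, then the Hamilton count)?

Adams: Arden 3, Brisco 3, Carrow 5, Dorne 3, Eskel 3, Farrow 3.
Hamilton: Arden 3, Brisco 3, Carrow 5, Dorne 2, Eskel 3, Farrow 4.
Dorne gets 3 under Adams and 2 under Hamilton.

3 and 2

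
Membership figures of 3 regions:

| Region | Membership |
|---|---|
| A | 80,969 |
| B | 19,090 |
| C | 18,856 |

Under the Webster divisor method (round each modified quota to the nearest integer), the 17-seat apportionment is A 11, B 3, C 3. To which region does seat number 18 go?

Priority for the next seat is population ÷ (current seats + 0.5).
Priorities: A 7040.783, B 5454.286, C 5387.429.
Highest priority: A.

A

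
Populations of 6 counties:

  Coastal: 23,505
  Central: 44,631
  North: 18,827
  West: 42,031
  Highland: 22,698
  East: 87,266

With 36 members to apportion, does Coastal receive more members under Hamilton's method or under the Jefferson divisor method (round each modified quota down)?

Hamilton

Hamilton: Coastal 4, Central 7, North 3, West 6, Highland 3, East 13.
Jefferson: Coastal 3, Central 7, North 3, West 6, Highland 3, East 14.
Coastal gets 4 under Hamilton and 3 under Jefferson.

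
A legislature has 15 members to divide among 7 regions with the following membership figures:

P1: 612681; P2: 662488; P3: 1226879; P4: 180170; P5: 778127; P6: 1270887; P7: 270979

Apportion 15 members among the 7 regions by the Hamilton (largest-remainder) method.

P1 2, P2 2, P3 4, P4 0, P5 2, P6 4, P7 1

Total 5002211; standard divisor 5002211/15 ≈ 333480.733.
Standard quotas: P1 1.8372, P2 1.9866, P3 3.6790, P4 0.5403, P5 2.3333, P6 3.8110, P7 0.8126.
Lower quotas: P1 1, P2 1, P3 3, P4 0, P5 2, P6 3, P7 0 (sum 10, leaving 5 seats).
Remainders in descending order: P2 0.9866, P1 0.8372, P7 0.8126, P6 0.8110, P3 0.6790, P4 0.5403, P5 0.3333.
Largest remainders: P2, P1, P7, P6, P3 receive the extra seats.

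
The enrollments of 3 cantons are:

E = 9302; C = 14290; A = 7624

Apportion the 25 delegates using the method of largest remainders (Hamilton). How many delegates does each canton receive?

Standard divisor: 31216 ÷ 25 ≈ 1248.64.
Standard quotas: E 7.4497, C 11.4445, A 6.1058.
Lower quotas: E 7, C 11, A 6 (sum 24, leaving 1 seat).
Remainders in descending order: E 0.4497, C 0.4445, A 0.1058.
Largest remainder: E receives the extra seat.

E 8, C 11, A 6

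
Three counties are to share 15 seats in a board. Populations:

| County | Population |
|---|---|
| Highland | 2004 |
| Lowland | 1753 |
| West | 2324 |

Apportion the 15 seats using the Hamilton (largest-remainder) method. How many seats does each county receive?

Standard divisor: 6081 ÷ 15 ≈ 405.4.
Standard quotas: Highland 4.943, Lowland 4.324, West 5.733.
Lower quotas: Highland 4, Lowland 4, West 5 (sum 13, leaving 2 seats).
Remainders in descending order: Highland 0.943, West 0.733, Lowland 0.324.
The surplus seats go to Highland, West.

Highland 5; Lowland 4; West 6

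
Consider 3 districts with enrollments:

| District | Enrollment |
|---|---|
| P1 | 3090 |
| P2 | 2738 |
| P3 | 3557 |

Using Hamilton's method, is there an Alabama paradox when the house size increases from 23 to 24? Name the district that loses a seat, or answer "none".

none

At 23 seats: P1 7, P2 7, P3 9.
At 24 seats: P1 8, P2 7, P3 9.
No district's allocation decreased.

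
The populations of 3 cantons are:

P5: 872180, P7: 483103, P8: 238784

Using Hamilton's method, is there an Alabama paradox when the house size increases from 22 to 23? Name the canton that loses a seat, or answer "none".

none

At 22 seats: P5 12, P7 7, P8 3.
At 23 seats: P5 13, P7 7, P8 3.
No canton's allocation decreased.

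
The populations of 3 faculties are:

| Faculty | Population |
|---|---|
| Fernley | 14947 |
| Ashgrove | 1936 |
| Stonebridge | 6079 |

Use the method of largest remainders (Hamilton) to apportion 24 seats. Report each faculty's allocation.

Fernley: 16; Ashgrove: 2; Stonebridge: 6

Total 22962; standard divisor 22962/24 ≈ 956.75.
Standard quotas: Fernley 15.6227, Ashgrove 2.0235, Stonebridge 6.3538.
Lower quotas: Fernley 15, Ashgrove 2, Stonebridge 6 (sum 23, leaving 1 seat).
Remainders in descending order: Fernley 0.6227, Stonebridge 0.3538, Ashgrove 0.0235.
The surplus seat goes to Fernley.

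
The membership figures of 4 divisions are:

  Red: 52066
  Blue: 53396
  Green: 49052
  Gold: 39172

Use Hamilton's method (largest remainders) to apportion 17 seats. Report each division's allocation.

Total 193686; standard divisor 193686/17 ≈ 11393.294.
Standard quotas: Red 4.5699, Blue 4.6866, Green 4.3053, Gold 3.4382.
Lower quotas: Red 4, Blue 4, Green 4, Gold 3 (sum 15, leaving 2 seats).
Remainders in descending order: Blue 0.6866, Red 0.5699, Gold 0.4382, Green 0.3053.
Largest remainders: Blue, Red receive the extra seats.

Red=5, Blue=5, Green=4, Gold=3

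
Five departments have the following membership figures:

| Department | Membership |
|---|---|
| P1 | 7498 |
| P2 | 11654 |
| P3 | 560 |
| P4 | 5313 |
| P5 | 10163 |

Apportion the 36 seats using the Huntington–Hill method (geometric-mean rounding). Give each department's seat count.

P1 8; P2 12; P3 1; P4 5; P5 10

With divisor 986: modified quotas P1 7.604, P2 11.819, P3 0.568, P4 5.388, P5 10.307.
Geometric-mean thresholds: P1 √(7·8)=7.483, P2 √(11·12)=11.489, P3 (min 1), P4 √(5·6)=5.477, P5 √(10·11)=10.488.
Each quota rounded against its threshold gives P1 8, P2 12, P3 1, P4 5, P5 10 (total 36).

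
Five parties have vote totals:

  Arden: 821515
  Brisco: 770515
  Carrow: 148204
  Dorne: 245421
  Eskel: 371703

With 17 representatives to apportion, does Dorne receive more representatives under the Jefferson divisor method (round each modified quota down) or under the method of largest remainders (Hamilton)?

Hamilton

Jefferson: Arden 6, Brisco 6, Carrow 1, Dorne 1, Eskel 3.
Hamilton: Arden 6, Brisco 5, Carrow 1, Dorne 2, Eskel 3.
Dorne gets 1 under Jefferson and 2 under Hamilton.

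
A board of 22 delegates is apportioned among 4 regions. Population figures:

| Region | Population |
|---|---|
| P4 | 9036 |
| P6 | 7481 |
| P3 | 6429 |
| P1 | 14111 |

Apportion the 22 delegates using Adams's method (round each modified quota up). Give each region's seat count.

P4 5, P6 5, P3 4, P1 8

Standard divisor 37057/22 ≈ 1684.409; standard quotas: P4 5.364, P6 4.441, P3 3.817, P1 8.377.
Rounding up gives 6, 5, 4, 9 = 24 seats, so the divisor must be adjusted.
With modified divisor 1840: modified quotas P4 4.911, P6 4.066, P3 3.494, P1 7.669.
Rounding up: P4 5, P6 5, P3 4, P1 8 (total 22).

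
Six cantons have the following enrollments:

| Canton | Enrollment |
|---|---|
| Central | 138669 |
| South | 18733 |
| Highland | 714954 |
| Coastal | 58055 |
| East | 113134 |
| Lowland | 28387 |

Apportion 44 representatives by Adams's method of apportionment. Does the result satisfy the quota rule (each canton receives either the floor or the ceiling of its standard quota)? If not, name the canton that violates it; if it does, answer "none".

Standard quotas: Central 5.692, South 0.769, Highland 29.347, Coastal 2.383, East 4.644, Lowland 1.165.
Adams allocation: Central 6, South 1, Highland 27, Coastal 3, East 5, Lowland 2.
Highland has quota 29.347 (lower 29, upper 30) but receives 27 — outside the quota interval.

Highland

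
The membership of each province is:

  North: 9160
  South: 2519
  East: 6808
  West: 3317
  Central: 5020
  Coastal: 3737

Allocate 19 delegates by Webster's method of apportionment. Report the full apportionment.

North 6, South 2, East 4, West 2, Central 3, Coastal 2

Standard divisor 30561/19 ≈ 1608.474; standard quotas: North 5.695, South 1.566, East 4.233, West 2.062, Central 3.121, Coastal 2.323.
Rounding to the nearest integer gives North 6, South 2, East 4, West 2, Central 3, Coastal 2 — total 19, matching the house size, so no adjustment is needed.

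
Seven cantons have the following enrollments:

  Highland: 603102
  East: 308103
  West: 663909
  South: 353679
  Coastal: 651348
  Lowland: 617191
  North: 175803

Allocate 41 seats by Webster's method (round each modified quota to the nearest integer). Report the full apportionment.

Highland 7, East 4, West 8, South 4, Coastal 8, Lowland 8, North 2

Standard divisor 3373135/41 ≈ 82271.585; standard quotas: Highland 7.331, East 3.745, West 8.070, South 4.299, Coastal 7.917, Lowland 7.502, North 2.137.
Rounding to the nearest integer gives Highland 7, East 4, West 8, South 4, Coastal 8, Lowland 8, North 2 — total 41, matching the house size, so no adjustment is needed.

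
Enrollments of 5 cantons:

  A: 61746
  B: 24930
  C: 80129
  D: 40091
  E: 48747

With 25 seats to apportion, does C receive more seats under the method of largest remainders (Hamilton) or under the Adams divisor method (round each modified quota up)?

Hamilton: A 6, B 2, C 8, D 4, E 5.
Adams: A 6, B 3, C 7, D 4, E 5.
C gets 8 under Hamilton and 7 under Adams.

Hamilton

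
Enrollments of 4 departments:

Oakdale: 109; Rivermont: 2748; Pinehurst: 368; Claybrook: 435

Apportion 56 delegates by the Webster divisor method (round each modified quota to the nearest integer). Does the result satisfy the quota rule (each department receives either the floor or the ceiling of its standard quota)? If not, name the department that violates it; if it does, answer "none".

Rivermont

Standard quotas: Oakdale 1.668, Rivermont 42.046, Pinehurst 5.631, Claybrook 6.656.
Webster allocation: Oakdale 2, Rivermont 41, Pinehurst 6, Claybrook 7.
Rivermont has quota 42.046 (lower 42, upper 43) but receives 41 — outside the quota interval.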